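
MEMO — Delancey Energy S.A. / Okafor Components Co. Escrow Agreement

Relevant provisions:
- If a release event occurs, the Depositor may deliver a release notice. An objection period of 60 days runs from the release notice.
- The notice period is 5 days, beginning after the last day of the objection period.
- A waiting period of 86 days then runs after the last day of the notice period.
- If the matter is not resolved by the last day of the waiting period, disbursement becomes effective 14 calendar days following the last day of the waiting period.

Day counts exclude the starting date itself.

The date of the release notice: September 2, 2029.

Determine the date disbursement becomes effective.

The last day of the objection period: September 2, 2029 + 60 days = November 1, 2029.
The last day of the notice period: 5 calendar days after November 1, 2029 is November 6, 2029.
The last day of the waiting period: 86 calendar days after November 6, 2029 is January 31, 2030.
The date disbursement becomes effective: January 31, 2030 + 14 days = February 14, 2030.

February 14, 2030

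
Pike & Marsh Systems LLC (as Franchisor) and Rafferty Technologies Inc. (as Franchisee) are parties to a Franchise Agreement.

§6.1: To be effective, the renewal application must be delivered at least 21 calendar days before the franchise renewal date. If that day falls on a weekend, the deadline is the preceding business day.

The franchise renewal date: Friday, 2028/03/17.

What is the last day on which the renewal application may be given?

2028/03/17 minus 21 days is 2028/02/25. That is a Friday, so no adjustment is needed.

2028/02/25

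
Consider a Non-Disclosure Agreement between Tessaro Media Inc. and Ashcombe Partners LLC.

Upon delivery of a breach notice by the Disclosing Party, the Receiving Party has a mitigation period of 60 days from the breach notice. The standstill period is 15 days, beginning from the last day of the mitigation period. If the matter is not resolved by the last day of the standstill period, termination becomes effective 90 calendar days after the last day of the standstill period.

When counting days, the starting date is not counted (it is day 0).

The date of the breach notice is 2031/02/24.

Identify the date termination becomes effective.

2031/08/08

The last day of the mitigation period: 2031/02/24 + 60 days = 2031/04/25.
The last day of the standstill period: 2031/04/25 + 15 days = 2031/05/10.
Adding 90 calendar days to 2031/05/10 gives 2031/08/08, which is the date termination becomes effective.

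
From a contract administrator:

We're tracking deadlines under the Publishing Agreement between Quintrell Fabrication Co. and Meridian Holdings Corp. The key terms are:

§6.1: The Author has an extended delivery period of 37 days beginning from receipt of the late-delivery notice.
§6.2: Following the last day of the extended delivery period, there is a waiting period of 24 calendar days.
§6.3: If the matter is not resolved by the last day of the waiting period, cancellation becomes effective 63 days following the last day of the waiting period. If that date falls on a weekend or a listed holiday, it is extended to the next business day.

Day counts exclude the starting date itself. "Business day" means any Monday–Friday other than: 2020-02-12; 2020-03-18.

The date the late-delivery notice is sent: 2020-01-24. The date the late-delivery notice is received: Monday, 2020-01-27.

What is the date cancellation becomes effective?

2020-06-01

Adding 37 calendar days to 2020-01-27 gives 2020-03-04, which is the last day of the extended delivery period.
The last day of the waiting period: 2020-03-04 + 24 days = 2020-03-28.
The date cancellation becomes effective: 2020-03-28 + 63 days = 2020-05-30. That falls on a Saturday, so it rolls to the next business day, Monday, 2020-06-01.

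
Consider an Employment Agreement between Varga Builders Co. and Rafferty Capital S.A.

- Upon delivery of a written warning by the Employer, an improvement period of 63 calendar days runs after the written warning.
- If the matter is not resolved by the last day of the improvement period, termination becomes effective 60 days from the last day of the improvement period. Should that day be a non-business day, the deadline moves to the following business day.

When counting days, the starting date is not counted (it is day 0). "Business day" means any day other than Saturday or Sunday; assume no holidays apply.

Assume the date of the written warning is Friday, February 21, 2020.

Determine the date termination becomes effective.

June 23, 2020

The last day of the improvement period: 63 calendar days after February 21, 2020 is April 24, 2020.
Adding 60 calendar days to April 24, 2020 gives June 23, 2020, which is the date termination becomes effective. June 23, 2020 is a Tuesday, so no roll-forward applies.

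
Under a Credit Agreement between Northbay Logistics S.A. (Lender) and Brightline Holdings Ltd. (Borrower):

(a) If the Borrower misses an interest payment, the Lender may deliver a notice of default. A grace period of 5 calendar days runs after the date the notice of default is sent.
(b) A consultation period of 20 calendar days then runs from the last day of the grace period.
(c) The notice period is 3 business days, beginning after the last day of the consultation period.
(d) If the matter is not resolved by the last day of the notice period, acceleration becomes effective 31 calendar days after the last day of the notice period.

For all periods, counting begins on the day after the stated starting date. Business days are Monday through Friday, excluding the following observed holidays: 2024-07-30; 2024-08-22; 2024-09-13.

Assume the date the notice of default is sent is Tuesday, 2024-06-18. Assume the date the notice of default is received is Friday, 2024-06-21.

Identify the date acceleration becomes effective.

2024-08-17

The last day of the grace period: 2024-06-18 + 5 days = 2024-06-23.
The last day of the consultation period: 20 calendar days after 2024-06-23 is 2024-07-13.
The last day of the notice period: counting 3 business days from Saturday, 2024-07-13 (Jul 15, Jul 16, Jul 17, skipping weekends) reaches Wednesday, 2024-07-17.
The date acceleration becomes effective: 31 calendar days after 2024-07-17 is 2024-08-17.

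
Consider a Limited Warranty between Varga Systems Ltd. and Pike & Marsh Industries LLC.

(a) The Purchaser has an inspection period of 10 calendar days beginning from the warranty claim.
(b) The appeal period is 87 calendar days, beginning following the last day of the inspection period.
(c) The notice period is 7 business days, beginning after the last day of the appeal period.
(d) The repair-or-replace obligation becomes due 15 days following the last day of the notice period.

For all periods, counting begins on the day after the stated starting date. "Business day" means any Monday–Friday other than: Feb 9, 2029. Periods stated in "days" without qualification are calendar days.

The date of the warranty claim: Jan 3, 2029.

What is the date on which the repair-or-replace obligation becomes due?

May 4, 2029

The last day of the inspection period: Jan 3, 2029 + 10 days = Jan 13, 2029.
The last day of the appeal period: 87 calendar days after Jan 13, 2029 is Apr 10, 2029.
The last day of the notice period: counting 7 business days from Tuesday, Apr 10, 2029 (Apr 11, Apr 12, Apr 13, Apr 16, Apr 17, Apr 18, Apr 19, skipping weekends) reaches Thursday, Apr 19, 2029.
Adding 15 calendar days to Apr 19, 2029 gives May 4, 2029, which is the date on which the repair-or-replace obligation becomes due.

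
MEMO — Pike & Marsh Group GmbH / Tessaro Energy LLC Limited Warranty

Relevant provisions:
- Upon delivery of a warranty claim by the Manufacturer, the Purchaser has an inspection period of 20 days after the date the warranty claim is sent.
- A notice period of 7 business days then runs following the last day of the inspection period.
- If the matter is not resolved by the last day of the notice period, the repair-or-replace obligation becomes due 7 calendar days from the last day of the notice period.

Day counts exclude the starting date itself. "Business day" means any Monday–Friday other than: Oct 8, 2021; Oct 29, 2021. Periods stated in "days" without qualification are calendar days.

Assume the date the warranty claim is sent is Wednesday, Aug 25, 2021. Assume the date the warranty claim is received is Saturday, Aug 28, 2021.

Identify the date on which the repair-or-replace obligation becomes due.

The last day of the inspection period: 20 calendar days after Aug 25, 2021 is Sep 14, 2021.
From Tuesday, Sep 14, 2021, 7 business days (Sep 15, Sep 16, Sep 17, Sep 20, Sep 21, Sep 22, Sep 23, skipping weekends) brings us to Thursday, Sep 23, 2021, which is the last day of the notice period.
The date on which the repair-or-replace obligation becomes due: Sep 23, 2021 + 7 days = Sep 30, 2021.

Sep 30, 2021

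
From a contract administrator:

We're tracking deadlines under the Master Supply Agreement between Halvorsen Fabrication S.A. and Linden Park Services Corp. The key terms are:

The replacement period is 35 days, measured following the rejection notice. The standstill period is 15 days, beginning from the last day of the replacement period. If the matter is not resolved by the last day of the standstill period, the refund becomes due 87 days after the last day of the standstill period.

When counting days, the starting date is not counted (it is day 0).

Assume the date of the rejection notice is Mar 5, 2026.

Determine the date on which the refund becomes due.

Jul 20, 2026

Adding 35 calendar days to Mar 5, 2026 gives Apr 9, 2026, which is the last day of the replacement period.
The last day of the standstill period: 15 calendar days after Apr 9, 2026 is Apr 24, 2026.
The date on which the refund becomes due: 87 calendar days after Apr 24, 2026 is Jul 20, 2026.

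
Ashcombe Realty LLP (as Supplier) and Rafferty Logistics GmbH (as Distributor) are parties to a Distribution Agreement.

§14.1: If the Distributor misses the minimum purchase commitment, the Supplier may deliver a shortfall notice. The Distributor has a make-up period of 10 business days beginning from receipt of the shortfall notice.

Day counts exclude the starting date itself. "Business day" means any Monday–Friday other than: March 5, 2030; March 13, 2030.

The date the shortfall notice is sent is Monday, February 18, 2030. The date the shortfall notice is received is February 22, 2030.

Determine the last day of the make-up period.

The last day of the make-up period: counting 10 business days from Friday, February 22, 2030 (Feb 25, Feb 26, Feb 27, Feb 28, Mar 1, Mar 4, Mar 6, Mar 7, Mar 8, Mar 11, skipping weekends and the listed holiday on Mar 5) reaches Monday, March 11, 2030.

March 11, 2030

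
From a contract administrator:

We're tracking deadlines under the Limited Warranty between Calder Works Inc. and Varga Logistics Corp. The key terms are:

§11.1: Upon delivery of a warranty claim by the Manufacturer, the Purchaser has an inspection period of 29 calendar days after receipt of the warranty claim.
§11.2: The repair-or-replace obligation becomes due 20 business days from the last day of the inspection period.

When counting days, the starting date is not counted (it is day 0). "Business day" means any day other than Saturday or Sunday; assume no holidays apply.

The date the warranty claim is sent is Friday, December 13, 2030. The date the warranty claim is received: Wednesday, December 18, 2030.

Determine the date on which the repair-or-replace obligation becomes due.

February 13, 2031

The last day of the inspection period: 29 calendar days after December 18, 2030 is January 16, 2031.
The date on which the repair-or-replace obligation becomes due: 20 business days after Thursday, January 16, 2031, skipping weekends — Jan 17, Jan 20, Jan 21, Jan 22, …, Feb 11, Feb 12, Feb 13 — lands on Thursday, February 13, 2031.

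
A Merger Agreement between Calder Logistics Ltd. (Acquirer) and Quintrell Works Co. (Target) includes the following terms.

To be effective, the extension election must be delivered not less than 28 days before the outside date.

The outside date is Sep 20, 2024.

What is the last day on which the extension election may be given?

Aug 23, 2024

Sep 20, 2024 minus 28 days is Aug 23, 2024.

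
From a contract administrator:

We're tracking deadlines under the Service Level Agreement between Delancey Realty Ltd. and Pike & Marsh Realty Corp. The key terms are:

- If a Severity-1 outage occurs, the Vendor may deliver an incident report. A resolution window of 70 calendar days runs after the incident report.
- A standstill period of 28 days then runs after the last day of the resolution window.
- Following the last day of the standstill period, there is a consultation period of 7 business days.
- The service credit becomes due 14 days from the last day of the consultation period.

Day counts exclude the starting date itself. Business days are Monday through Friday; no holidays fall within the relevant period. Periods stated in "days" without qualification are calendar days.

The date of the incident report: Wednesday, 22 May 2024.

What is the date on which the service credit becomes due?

20 September 2024

Adding 70 calendar days to 22 May 2024 gives 31 July 2024, which is the last day of the resolution window.
The last day of the standstill period: 28 calendar days after 31 July 2024 is 28 August 2024.
The last day of the consultation period: 7 business days after Wednesday, 28 August 2024, skipping weekends — Aug 29, Aug 30, Sep 2, Sep 3, Sep 4, Sep 5, Sep 6 — lands on Friday, 6 September 2024.
The date on which the service credit becomes due: 6 September 2024 + 14 days = 20 September 2024.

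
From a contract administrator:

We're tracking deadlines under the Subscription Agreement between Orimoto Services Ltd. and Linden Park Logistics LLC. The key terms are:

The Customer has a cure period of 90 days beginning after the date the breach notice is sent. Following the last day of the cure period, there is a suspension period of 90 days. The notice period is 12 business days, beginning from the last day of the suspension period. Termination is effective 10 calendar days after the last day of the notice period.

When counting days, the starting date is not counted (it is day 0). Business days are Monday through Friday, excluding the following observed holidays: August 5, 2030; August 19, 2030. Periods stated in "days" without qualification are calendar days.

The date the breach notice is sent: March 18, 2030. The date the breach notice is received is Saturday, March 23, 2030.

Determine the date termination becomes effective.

The last day of the cure period: March 18, 2030 + 90 days = June 16, 2030.
Adding 90 calendar days to June 16, 2030 gives September 14, 2030, which is the last day of the suspension period.
The last day of the notice period: counting 12 business days from Saturday, September 14, 2030 (Sep 16, Sep 17, Sep 18, Sep 19, …, Sep 27, Sep 30, Oct 1, skipping weekends) reaches Tuesday, October 1, 2030.
The date termination becomes effective: October 1, 2030 + 10 days = October 11, 2030.

October 11, 2030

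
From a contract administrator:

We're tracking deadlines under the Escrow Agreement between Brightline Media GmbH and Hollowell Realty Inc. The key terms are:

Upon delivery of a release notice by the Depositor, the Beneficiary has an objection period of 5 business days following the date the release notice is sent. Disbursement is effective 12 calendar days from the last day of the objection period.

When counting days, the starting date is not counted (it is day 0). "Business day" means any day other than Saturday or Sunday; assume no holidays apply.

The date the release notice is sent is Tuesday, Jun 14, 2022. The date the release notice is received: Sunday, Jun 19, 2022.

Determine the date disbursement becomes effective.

The last day of the objection period: counting 5 business days from Tuesday, Jun 14, 2022 (Jun 15, Jun 16, Jun 17, Jun 20, Jun 21, skipping weekends) reaches Tuesday, Jun 21, 2022.
The date disbursement becomes effective: 12 calendar days after Jun 21, 2022 is Jul 3, 2022.

Jul 3, 2022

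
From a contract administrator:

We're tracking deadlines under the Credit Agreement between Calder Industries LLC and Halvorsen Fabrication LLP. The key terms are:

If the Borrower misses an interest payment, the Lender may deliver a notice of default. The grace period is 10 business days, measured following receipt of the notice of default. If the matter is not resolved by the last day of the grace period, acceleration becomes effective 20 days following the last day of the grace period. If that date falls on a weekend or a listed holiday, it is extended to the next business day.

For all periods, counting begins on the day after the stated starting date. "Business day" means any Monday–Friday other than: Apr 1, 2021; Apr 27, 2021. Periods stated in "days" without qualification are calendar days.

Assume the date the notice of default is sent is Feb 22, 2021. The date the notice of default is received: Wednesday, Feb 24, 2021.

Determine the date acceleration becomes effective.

Mar 30, 2021

The last day of the grace period: 10 business days after Wednesday, Feb 24, 2021, skipping weekends — Feb 25, Feb 26, Mar 1, Mar 2, Mar 3, Mar 4, Mar 5, Mar 8, Mar 9, Mar 10 — lands on Wednesday, Mar 10, 2021.
The date acceleration becomes effective: 20 calendar days after Mar 10, 2021 is Mar 30, 2021. Mar 30, 2021 is a Tuesday and is not a listed holiday, so no roll-forward applies.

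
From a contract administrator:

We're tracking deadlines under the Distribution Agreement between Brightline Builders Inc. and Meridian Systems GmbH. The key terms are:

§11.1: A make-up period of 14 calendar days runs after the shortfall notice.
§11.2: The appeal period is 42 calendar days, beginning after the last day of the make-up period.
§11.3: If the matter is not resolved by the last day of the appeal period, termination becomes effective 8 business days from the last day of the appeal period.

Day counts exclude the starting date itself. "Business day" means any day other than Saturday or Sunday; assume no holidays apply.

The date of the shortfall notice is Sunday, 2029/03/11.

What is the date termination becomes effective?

Adding 14 calendar days to 2029/03/11 gives 2029/03/25, which is the last day of the make-up period.
The last day of the appeal period: 2029/03/25 + 42 days = 2029/05/06.
From Sunday, 2029/05/06, 8 business days (May 7, May 8, May 9, May 10, May 11, May 14, May 15, May 16, skipping weekends) brings us to Wednesday, 2029/05/16, which is the date termination becomes effective.

2029/05/16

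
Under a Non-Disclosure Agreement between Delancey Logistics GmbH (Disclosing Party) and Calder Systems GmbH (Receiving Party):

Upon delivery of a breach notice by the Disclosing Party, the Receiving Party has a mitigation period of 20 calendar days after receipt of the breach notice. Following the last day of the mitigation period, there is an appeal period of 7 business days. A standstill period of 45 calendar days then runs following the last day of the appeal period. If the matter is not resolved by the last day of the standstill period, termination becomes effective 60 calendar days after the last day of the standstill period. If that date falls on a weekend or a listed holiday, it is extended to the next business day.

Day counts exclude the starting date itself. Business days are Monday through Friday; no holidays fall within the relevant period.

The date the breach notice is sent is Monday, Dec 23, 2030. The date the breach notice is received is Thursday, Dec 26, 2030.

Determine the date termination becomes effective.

The last day of the mitigation period: Dec 26, 2030 + 20 days = Jan 15, 2031.
The last day of the appeal period: 7 business days after Wednesday, Jan 15, 2031, skipping weekends — Jan 16, Jan 17, Jan 20, Jan 21, Jan 22, Jan 23, Jan 24 — lands on Friday, Jan 24, 2031.
Adding 45 calendar days to Jan 24, 2031 gives Mar 10, 2031, which is the last day of the standstill period.
The date termination becomes effective: Mar 10, 2031 + 60 days = May 9, 2031. May 9, 2031 is a Friday, so no roll-forward applies.

May 9, 2031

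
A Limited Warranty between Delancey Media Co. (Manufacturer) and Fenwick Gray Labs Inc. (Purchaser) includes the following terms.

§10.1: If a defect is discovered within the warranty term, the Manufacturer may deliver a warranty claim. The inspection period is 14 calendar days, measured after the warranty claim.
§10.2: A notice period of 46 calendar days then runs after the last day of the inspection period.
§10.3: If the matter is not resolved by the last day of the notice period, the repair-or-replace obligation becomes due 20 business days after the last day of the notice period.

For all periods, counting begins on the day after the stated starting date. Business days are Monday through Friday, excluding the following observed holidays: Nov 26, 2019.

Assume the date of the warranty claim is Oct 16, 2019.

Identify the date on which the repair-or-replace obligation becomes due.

Adding 14 calendar days to Oct 16, 2019 gives Oct 30, 2019, which is the last day of the inspection period.
The last day of the notice period: 46 calendar days after Oct 30, 2019 is Dec 15, 2019.
The date on which the repair-or-replace obligation becomes due: counting 20 business days from Sunday, Dec 15, 2019 (Dec 16, Dec 17, Dec 18, Dec 19, …, Jan 8, Jan 9, Jan 10, skipping weekends) reaches Friday, Jan 10, 2020.

Jan 10, 2020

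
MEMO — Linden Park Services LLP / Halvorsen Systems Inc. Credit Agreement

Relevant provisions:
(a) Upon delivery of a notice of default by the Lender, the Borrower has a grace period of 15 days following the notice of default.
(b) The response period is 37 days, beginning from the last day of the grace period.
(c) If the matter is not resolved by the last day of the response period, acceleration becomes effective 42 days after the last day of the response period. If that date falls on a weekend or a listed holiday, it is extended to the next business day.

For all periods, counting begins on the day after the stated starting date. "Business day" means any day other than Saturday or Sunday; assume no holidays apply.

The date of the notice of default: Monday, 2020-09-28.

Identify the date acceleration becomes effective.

2020-12-31

Adding 15 calendar days to 2020-09-28 gives 2020-10-13, which is the last day of the grace period.
The last day of the response period: 2020-10-13 + 37 days = 2020-11-19.
Adding 42 calendar days to 2020-11-19 gives 2020-12-31, which is the date acceleration becomes effective. 2020-12-31 is a Thursday, so no roll-forward applies.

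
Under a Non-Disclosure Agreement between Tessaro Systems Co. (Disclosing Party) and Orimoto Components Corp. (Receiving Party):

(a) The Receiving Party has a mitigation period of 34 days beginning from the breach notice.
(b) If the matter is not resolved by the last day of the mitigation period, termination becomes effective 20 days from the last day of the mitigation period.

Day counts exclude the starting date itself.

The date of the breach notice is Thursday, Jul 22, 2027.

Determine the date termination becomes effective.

Sep 14, 2027

The last day of the mitigation period: Jul 22, 2027 + 34 days = Aug 25, 2027.
The date termination becomes effective: Aug 25, 2027 + 20 days = Sep 14, 2027.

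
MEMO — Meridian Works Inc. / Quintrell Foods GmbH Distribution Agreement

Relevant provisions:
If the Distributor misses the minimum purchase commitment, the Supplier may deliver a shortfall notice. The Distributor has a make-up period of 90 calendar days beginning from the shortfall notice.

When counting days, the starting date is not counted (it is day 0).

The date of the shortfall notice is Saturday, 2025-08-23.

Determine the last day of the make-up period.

2025-11-21

The last day of the make-up period: 90 calendar days after 2025-08-23 is 2025-11-21.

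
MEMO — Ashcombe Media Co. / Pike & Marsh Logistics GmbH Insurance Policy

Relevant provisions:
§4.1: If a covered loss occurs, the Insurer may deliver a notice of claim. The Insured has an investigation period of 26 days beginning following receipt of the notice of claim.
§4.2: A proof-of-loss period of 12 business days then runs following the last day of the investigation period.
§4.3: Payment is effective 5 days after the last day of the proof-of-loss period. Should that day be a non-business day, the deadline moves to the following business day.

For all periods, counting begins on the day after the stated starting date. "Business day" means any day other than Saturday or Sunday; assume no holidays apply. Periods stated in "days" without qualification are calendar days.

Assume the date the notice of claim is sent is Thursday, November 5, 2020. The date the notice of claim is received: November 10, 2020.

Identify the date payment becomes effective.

The last day of the investigation period: 26 calendar days after November 10, 2020 is December 6, 2020.
The last day of the proof-of-loss period: 12 business days after Sunday, December 6, 2020, skipping weekends — Dec 7, Dec 8, Dec 9, Dec 10, …, Dec 18, Dec 21, Dec 22 — lands on Tuesday, December 22, 2020.
The date payment becomes effective: 5 calendar days after December 22, 2020 is December 27, 2020. That falls on a Sunday, so it rolls to the next business day, Monday, December 28, 2020.

December 28, 2020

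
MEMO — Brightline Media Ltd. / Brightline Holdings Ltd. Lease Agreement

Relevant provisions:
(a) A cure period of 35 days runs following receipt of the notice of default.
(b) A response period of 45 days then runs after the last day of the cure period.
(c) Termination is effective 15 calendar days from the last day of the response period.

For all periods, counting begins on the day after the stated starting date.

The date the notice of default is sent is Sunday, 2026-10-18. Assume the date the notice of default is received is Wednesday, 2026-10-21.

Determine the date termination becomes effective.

2027-01-24

The last day of the cure period: 35 calendar days after 2026-10-21 is 2026-11-25.
The last day of the response period: 45 calendar days after 2026-11-25 is 2027-01-09.
Adding 15 calendar days to 2027-01-09 gives 2027-01-24, which is the date termination becomes effective.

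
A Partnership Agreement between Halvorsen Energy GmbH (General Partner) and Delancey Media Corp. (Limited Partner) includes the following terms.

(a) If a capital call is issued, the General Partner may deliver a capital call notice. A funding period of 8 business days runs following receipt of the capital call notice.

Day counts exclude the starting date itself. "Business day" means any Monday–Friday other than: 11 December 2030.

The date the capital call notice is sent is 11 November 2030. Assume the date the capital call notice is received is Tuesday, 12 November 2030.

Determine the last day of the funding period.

22 November 2030

From Tuesday, 12 November 2030, 8 business days (Nov 13, Nov 14, Nov 15, Nov 18, Nov 19, Nov 20, Nov 21, Nov 22, skipping weekends) brings us to Friday, 22 November 2030, which is the last day of the funding period.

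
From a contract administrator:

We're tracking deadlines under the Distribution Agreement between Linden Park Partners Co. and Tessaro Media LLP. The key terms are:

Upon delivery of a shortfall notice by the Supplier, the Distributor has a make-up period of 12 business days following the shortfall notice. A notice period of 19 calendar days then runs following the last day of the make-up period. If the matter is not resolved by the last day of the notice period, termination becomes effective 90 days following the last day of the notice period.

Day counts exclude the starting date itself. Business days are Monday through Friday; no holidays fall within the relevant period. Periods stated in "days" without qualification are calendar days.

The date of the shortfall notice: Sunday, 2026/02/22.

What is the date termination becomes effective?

The last day of the make-up period: 12 business days after Sunday, 2026/02/22, skipping weekends — Feb 23, Feb 24, Feb 25, Feb 26, …, Mar 6, Mar 9, Mar 10 — lands on Tuesday, 2026/03/10.
Adding 19 calendar days to 2026/03/10 gives 2026/03/29, which is the last day of the notice period.
The date termination becomes effective: 2026/03/29 + 90 days = 2026/06/27.

2026/06/27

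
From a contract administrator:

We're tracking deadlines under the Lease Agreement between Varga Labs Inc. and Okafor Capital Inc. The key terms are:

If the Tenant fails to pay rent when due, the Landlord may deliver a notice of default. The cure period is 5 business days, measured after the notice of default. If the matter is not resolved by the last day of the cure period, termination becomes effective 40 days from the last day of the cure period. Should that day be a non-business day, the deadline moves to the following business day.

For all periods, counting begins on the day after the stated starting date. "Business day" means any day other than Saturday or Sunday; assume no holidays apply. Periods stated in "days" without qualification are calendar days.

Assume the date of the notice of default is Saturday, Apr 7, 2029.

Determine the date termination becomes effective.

The last day of the cure period: counting 5 business days from Saturday, Apr 7, 2029 (Apr 9, Apr 10, Apr 11, Apr 12, Apr 13, skipping weekends) reaches Friday, Apr 13, 2029.
The date termination becomes effective: Apr 13, 2029 + 40 days = May 23, 2029. May 23, 2029 is a Wednesday, so no roll-forward applies.

May 23, 2029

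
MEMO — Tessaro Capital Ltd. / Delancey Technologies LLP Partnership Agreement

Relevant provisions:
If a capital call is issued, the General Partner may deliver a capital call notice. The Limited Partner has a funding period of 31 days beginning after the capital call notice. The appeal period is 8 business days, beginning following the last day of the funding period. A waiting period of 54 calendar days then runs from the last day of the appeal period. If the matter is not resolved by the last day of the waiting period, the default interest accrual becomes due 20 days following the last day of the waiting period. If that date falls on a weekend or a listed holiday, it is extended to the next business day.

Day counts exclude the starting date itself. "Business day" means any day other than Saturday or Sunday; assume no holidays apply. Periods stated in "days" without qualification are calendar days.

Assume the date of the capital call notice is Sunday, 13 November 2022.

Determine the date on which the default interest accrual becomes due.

Adding 31 calendar days to 13 November 2022 gives 14 December 2022, which is the last day of the funding period.
From Wednesday, 14 December 2022, 8 business days (Dec 15, Dec 16, Dec 19, Dec 20, Dec 21, Dec 22, Dec 23, Dec 26, skipping weekends) brings us to Monday, 26 December 2022, which is the last day of the appeal period.
Adding 54 calendar days to 26 December 2022 gives 18 February 2023, which is the last day of the waiting period.
The date on which the default interest accrual becomes due: 18 February 2023 + 20 days = 10 March 2023. 10 March 2023 is a Friday, so no roll-forward applies.

10 March 2023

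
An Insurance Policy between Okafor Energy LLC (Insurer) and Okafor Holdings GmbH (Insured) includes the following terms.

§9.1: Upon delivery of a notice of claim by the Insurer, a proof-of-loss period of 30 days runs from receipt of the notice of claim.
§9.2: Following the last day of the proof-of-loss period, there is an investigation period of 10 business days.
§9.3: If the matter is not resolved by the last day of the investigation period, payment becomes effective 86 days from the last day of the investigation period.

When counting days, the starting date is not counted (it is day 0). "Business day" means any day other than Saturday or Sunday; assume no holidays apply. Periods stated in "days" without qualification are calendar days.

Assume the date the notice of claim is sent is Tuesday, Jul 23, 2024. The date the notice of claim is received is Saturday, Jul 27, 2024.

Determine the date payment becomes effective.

Dec 4, 2024

The last day of the proof-of-loss period: 30 calendar days after Jul 27, 2024 is Aug 26, 2024.
From Monday, Aug 26, 2024, 10 business days (Aug 27, Aug 28, Aug 29, Aug 30, Sep 2, Sep 3, Sep 4, Sep 5, Sep 6, Sep 9, skipping weekends) brings us to Monday, Sep 9, 2024, which is the last day of the investigation period.
The date payment becomes effective: 86 calendar days after Sep 9, 2024 is Dec 4, 2024.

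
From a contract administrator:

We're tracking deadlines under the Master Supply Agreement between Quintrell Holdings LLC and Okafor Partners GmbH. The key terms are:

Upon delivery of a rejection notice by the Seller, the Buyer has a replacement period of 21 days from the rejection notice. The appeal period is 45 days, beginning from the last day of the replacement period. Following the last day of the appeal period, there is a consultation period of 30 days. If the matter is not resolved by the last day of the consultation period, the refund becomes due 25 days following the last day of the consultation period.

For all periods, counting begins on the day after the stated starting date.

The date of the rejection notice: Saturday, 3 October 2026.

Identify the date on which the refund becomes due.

1 February 2027

The last day of the replacement period: 3 October 2026 + 21 days = 24 October 2026.
The last day of the appeal period: 45 calendar days after 24 October 2026 is 8 December 2026.
The last day of the consultation period: 8 December 2026 + 30 days = 7 January 2027.
The date on which the refund becomes due: 7 January 2027 + 25 days = 1 February 2027.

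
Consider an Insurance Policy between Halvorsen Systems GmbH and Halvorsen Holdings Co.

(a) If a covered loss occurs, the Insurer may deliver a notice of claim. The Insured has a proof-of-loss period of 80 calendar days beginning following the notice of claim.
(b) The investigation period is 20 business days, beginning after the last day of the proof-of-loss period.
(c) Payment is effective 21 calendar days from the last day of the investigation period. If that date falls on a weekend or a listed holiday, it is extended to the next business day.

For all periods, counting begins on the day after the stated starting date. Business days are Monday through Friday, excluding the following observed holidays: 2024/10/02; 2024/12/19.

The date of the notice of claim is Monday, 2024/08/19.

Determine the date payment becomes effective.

Adding 80 calendar days to 2024/08/19 gives 2024/11/07, which is the last day of the proof-of-loss period.
From Thursday, 2024/11/07, 20 business days (Nov 8, Nov 11, Nov 12, Nov 13, …, Dec 3, Dec 4, Dec 5, skipping weekends) brings us to Thursday, 2024/12/05, which is the last day of the investigation period.
Adding 21 calendar days to 2024/12/05 gives 2024/12/26, which is the date payment becomes effective. 2024/12/26 is a Thursday and is not a listed holiday, so no roll-forward applies.

2024/12/26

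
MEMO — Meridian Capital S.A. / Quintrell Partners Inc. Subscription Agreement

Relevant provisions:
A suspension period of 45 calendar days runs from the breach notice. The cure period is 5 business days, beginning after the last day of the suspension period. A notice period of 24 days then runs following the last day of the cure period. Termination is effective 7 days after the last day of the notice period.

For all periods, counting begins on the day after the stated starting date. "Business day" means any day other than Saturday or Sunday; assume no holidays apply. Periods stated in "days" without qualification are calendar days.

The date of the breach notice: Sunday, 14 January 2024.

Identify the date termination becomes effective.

The last day of the suspension period: 45 calendar days after 14 January 2024 is 28 February 2024.
The last day of the cure period: 5 business days after Wednesday, 28 February 2024, skipping weekends — Feb 29, Mar 1, Mar 4, Mar 5, Mar 6 — lands on Wednesday, 6 March 2024.
The last day of the notice period: 6 March 2024 + 24 days = 30 March 2024.
The date termination becomes effective: 7 calendar days after 30 March 2024 is 6 April 2024.

6 April 2024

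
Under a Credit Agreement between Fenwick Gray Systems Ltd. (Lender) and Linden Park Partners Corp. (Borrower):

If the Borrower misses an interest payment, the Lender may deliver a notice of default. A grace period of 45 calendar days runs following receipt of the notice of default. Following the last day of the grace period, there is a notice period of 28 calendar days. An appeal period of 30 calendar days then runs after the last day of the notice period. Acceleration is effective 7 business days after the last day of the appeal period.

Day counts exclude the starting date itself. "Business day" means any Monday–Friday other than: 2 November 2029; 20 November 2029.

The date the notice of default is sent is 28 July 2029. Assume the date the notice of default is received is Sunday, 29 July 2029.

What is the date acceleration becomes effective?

The last day of the grace period: 29 July 2029 + 45 days = 12 September 2029.
The last day of the notice period: 28 calendar days after 12 September 2029 is 10 October 2029.
The last day of the appeal period: 30 calendar days after 10 October 2029 is 9 November 2029.
The date acceleration becomes effective: 7 business days after Friday, 9 November 2029, skipping weekends and the listed holiday on Nov 20 — Nov 12, Nov 13, Nov 14, Nov 15, Nov 16, Nov 19, Nov 21 — lands on Wednesday, 21 November 2029.

21 November 2029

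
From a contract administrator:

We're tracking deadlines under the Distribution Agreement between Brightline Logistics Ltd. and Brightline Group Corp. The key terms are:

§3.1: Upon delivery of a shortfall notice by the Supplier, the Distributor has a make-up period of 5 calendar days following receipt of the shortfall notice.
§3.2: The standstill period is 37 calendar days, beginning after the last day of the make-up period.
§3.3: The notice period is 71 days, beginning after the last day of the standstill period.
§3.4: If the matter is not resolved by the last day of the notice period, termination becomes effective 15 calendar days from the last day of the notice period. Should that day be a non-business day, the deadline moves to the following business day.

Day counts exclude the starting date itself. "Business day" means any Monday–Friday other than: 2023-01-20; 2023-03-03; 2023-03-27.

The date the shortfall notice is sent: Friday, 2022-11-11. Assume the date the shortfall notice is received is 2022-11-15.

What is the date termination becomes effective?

2023-03-23

The last day of the make-up period: 5 calendar days after 2022-11-15 is 2022-11-20.
The last day of the standstill period: 37 calendar days after 2022-11-20 is 2022-12-27.
Adding 71 calendar days to 2022-12-27 gives 2023-03-08, which is the last day of the notice period.
Adding 15 calendar days to 2023-03-08 gives 2023-03-23, which is the date termination becomes effective. 2023-03-23 is a Thursday and is not a listed holiday, so no roll-forward applies.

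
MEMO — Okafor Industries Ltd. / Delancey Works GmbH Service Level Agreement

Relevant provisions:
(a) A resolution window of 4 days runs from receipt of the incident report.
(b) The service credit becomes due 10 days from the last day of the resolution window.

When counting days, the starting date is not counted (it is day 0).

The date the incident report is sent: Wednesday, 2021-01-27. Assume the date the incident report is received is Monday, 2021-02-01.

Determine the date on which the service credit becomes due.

2021-02-15

The last day of the resolution window: 2021-02-01 + 4 days = 2021-02-05.
The date on which the service credit becomes due: 2021-02-05 + 10 days = 2021-02-15.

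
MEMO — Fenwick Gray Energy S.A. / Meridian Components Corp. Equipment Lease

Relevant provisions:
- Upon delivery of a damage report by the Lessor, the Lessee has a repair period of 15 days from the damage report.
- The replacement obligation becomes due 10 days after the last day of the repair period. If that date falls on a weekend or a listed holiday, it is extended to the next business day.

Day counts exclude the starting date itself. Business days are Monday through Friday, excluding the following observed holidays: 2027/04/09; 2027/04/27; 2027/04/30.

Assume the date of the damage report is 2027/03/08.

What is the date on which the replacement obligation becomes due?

2027/04/02

The last day of the repair period: 2027/03/08 + 15 days = 2027/03/23.
The date on which the replacement obligation becomes due: 2027/03/23 + 10 days = 2027/04/02. 2027/04/02 is a Friday and is not a listed holiday, so no roll-forward applies.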